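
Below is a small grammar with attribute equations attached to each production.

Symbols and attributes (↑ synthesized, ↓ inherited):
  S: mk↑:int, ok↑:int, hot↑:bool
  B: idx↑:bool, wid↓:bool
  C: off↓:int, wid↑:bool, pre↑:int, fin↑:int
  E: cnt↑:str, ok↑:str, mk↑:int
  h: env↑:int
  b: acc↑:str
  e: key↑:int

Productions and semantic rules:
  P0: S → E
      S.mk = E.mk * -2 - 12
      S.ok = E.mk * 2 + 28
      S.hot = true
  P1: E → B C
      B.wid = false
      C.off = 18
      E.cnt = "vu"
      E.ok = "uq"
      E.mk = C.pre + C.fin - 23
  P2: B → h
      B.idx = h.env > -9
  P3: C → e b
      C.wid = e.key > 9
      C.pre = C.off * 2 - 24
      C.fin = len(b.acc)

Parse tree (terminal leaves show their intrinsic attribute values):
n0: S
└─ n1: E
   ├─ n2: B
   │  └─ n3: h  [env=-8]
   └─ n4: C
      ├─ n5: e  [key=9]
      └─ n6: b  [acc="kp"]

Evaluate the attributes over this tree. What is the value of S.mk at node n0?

1. n2.wid = false  [false]
2. n3.env = -8  [terminal]
3. n2.idx = true  [h.env > -9]
4. n4.off = 18  [18]
5. n5.key = 9  [terminal]
6. n6.acc = "kp"  [terminal]
7. n4.wid = false  [e.key > 9]
8. n4.pre = 12  [C.off * 2 - 24]
9. n4.fin = 2  [len(b.acc)]
10. n1.cnt = "vu"  ["vu"]
11. n1.ok = "uq"  ["uq"]
12. n1.mk = -9  [C.pre + C.fin - 23]
13. n0.mk = 6  [E.mk * -2 - 12]
14. n0.ok = 10  [E.mk * 2 + 28]
15. n0.hot = true  [true]

6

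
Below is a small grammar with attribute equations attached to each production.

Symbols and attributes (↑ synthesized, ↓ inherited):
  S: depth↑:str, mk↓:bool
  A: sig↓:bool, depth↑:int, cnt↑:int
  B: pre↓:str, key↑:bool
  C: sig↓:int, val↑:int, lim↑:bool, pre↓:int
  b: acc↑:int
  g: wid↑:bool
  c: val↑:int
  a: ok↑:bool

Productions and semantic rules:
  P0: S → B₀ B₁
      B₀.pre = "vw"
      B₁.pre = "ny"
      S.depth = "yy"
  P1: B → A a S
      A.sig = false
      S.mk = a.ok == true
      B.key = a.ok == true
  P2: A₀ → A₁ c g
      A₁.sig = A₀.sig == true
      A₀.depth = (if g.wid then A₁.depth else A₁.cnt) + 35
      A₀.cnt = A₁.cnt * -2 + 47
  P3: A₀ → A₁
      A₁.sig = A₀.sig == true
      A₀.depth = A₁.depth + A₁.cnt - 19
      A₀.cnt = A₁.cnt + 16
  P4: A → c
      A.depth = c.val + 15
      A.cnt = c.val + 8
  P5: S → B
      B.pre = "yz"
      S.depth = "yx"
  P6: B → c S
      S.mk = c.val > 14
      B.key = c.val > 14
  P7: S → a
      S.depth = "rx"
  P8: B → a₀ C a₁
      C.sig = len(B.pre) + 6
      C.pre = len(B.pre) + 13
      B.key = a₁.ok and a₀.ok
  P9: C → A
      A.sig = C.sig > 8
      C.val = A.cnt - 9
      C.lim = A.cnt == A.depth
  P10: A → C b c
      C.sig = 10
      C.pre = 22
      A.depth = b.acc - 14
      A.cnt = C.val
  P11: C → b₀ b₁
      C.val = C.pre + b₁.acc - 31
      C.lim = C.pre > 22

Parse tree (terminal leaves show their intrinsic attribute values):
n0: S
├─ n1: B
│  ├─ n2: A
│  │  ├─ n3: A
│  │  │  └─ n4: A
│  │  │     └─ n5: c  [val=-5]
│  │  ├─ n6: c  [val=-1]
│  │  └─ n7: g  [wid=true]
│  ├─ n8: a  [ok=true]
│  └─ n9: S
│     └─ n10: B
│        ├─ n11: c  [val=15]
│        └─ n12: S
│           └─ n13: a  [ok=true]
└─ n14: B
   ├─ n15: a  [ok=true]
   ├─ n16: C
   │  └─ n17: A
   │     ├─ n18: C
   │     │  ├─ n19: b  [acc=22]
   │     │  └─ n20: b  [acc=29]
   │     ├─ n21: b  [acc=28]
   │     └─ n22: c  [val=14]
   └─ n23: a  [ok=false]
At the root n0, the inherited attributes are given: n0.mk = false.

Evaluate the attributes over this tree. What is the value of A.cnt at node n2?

1. n0.mk = false  [given at root]
2. n1.pre = "vw"  ["vw"]
3. n2.sig = false  [false]
4. n3.sig = false  [A₀.sig == true]
5. n4.sig = false  [A₀.sig == true]
6. n5.val = -5  [terminal]
7. n4.depth = 10  [c.val + 15]
8. n4.cnt = 3  [c.val + 8]
9. n3.depth = -6  [A₁.depth + A₁.cnt - 19]
10. n3.cnt = 19  [A₁.cnt + 16]
11. n6.val = -1  [terminal]
12. n7.wid = true  [terminal]
13. n2.depth = 29  [(if g.wid then A₁.depth else A₁.cnt) + 35]
14. n2.cnt = 9  [A₁.cnt * -2 + 47]
15. n8.ok = true  [terminal]
16. n9.mk = true  [a.ok == true]
17. n10.pre = "yz"  ["yz"]
18. n11.val = 15  [terminal]
19. n12.mk = true  [c.val > 14]
20. n13.ok = true  [terminal]
21. n12.depth = "rx"  ["rx"]
22. n10.key = true  [c.val > 14]
23. n9.depth = "yx"  ["yx"]
24. n1.key = true  [a.ok == true]
25. n14.pre = "ny"  ["ny"]
26. n15.ok = true  [terminal]
27. n16.sig = 8  [len(B.pre) + 6]
28. n16.pre = 15  [len(B.pre) + 13]
29. n17.sig = false  [C.sig > 8]
30. n18.sig = 10  [10]
31. n18.pre = 22  [22]
32. n19.acc = 22  [terminal]
33. n20.acc = 29  [terminal]
34. n18.val = 20  [C.pre + b₁.acc - 31]
35. n18.lim = false  [C.pre > 22]
36. n21.acc = 28  [terminal]
37. n22.val = 14  [terminal]
38. n17.depth = 14  [b.acc - 14]
39. n17.cnt = 20  [C.val]
40. n16.val = 11  [A.cnt - 9]
41. n16.lim = false  [A.cnt == A.depth]
42. n23.ok = false  [terminal]
43. n14.key = false  [a₁.ok and a₀.ok]
44. n0.depth = "yy"  ["yy"]

9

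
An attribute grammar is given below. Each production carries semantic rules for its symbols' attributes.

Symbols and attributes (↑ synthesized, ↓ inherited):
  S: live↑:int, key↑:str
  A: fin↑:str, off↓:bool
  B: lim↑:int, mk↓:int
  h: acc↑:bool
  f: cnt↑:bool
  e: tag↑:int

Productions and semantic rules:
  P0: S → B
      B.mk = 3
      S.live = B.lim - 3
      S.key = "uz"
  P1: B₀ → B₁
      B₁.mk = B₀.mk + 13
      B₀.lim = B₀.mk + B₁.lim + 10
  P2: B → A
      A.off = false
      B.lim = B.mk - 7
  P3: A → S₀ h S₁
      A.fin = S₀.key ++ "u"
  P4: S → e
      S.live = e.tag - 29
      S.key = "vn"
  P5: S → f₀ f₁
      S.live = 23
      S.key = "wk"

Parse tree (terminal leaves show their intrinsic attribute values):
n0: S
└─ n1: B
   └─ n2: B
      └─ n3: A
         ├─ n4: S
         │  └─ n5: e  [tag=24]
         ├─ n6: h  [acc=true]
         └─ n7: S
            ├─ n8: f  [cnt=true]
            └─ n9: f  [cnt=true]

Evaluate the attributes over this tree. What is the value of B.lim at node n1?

22

1. n1.mk = 3  [3]
2. n2.mk = 16  [B₀.mk + 13]
3. n3.off = false  [false]
4. n5.tag = 24  [terminal]
5. n4.live = -5  [e.tag - 29]
6. n4.key = "vn"  ["vn"]
7. n6.acc = true  [terminal]
8. n8.cnt = true  [terminal]
9. n9.cnt = true  [terminal]
10. n7.live = 23  [23]
11. n7.key = "wk"  ["wk"]
12. n3.fin = "vnu"  [S₀.key ++ "u"]
13. n2.lim = 9  [B.mk - 7]
14. n1.lim = 22  [B₀.mk + B₁.lim + 10]
15. n0.live = 19  [B.lim - 3]
16. n0.key = "uz"  ["uz"]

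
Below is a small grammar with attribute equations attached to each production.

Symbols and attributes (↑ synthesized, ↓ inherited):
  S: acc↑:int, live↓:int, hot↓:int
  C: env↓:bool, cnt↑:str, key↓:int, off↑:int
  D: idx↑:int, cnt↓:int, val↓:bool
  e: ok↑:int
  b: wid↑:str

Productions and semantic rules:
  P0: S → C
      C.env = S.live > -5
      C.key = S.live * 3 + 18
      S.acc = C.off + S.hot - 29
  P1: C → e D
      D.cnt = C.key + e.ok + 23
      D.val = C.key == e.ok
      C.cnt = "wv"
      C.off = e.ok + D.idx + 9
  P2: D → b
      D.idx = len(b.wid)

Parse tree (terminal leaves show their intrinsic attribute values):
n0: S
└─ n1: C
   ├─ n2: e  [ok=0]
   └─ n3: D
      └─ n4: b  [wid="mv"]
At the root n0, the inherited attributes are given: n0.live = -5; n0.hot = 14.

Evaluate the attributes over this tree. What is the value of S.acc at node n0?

1. n0.live = -5  [given at root]
2. n0.hot = 14  [given at root]
3. n1.env = false  [S.live > -5]
4. n1.key = 3  [S.live * 3 + 18]
5. n2.ok = 0  [terminal]
6. n3.cnt = 26  [C.key + e.ok + 23]
7. n3.val = false  [C.key == e.ok]
8. n4.wid = "mv"  [terminal]
9. n3.idx = 2  [len(b.wid)]
10. n1.cnt = "wv"  ["wv"]
11. n1.off = 11  [e.ok + D.idx + 9]
12. n0.acc = -4  [C.off + S.hot - 29]

-4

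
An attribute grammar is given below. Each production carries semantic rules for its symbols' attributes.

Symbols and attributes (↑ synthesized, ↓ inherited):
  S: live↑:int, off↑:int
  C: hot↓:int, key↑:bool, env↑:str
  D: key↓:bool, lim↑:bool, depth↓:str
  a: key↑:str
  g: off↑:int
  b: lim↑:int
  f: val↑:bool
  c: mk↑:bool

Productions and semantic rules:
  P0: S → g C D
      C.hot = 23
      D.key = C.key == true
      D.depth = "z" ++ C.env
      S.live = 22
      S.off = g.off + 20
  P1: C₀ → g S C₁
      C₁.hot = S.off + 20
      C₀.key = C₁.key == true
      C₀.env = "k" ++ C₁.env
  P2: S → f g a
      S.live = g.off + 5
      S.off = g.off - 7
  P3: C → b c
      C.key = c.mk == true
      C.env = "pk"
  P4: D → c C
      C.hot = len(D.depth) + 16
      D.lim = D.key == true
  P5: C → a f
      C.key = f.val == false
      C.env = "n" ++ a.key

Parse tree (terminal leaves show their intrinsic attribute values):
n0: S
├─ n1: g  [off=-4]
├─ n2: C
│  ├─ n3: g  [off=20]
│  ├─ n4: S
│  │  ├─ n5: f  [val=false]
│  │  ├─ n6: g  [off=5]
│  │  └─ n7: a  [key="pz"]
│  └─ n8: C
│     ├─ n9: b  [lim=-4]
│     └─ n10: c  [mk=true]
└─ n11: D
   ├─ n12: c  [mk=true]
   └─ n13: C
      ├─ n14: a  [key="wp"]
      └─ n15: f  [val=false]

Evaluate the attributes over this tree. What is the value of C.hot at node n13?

1. n1.off = -4  [terminal]
2. n2.hot = 23  [23]
3. n3.off = 20  [terminal]
4. n5.val = false  [terminal]
5. n6.off = 5  [terminal]
6. n7.key = "pz"  [terminal]
7. n4.live = 10  [g.off + 5]
8. n4.off = -2  [g.off - 7]
9. n8.hot = 18  [S.off + 20]
10. n9.lim = -4  [terminal]
11. n10.mk = true  [terminal]
12. n8.key = true  [c.mk == true]
13. n8.env = "pk"  ["pk"]
14. n2.key = true  [C₁.key == true]
15. n2.env = "kpk"  ["k" ++ C₁.env]
16. n11.key = true  [C.key == true]
17. n11.depth = "zkpk"  ["z" ++ C.env]
18. n12.mk = true  [terminal]
19. n13.hot = 20  [len(D.depth) + 16]
20. n14.key = "wp"  [terminal]
21. n15.val = false  [terminal]
22. n13.key = true  [f.val == false]
23. n13.env = "nwp"  ["n" ++ a.key]
24. n11.lim = true  [D.key == true]
25. n0.live = 22  [22]
26. n0.off = 16  [g.off + 20]

20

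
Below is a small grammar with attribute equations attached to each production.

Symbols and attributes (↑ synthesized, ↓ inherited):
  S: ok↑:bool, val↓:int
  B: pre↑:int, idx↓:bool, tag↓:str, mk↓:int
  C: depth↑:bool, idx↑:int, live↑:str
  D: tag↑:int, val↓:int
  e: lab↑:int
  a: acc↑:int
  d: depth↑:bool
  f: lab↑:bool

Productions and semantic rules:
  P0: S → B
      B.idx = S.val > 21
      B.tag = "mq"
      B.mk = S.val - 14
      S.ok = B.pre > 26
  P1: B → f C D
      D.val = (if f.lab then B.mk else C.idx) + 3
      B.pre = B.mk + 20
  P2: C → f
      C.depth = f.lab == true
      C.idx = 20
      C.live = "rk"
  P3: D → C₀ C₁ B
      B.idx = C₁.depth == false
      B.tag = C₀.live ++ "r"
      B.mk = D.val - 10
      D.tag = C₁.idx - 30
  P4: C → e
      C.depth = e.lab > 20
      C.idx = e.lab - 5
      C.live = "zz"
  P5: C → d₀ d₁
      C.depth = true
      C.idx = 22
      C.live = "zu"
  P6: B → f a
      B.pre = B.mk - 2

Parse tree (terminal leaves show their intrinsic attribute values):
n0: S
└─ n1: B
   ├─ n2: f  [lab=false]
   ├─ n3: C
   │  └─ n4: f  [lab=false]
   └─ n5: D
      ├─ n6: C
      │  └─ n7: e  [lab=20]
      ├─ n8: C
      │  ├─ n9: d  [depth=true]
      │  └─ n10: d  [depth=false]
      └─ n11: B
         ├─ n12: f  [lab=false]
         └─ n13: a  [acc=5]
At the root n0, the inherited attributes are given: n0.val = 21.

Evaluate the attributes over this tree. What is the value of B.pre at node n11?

1. n0.val = 21  [given at root]
2. n1.idx = false  [S.val > 21]
3. n1.tag = "mq"  ["mq"]
4. n1.mk = 7  [S.val - 14]
5. n2.lab = false  [terminal]
6. n4.lab = false  [terminal]
7. n3.depth = false  [f.lab == true]
8. n3.idx = 20  [20]
9. n3.live = "rk"  ["rk"]
10. n5.val = 23  [(if f.lab then B.mk else C.idx) + 3]
11. n7.lab = 20  [terminal]
12. n6.depth = false  [e.lab > 20]
13. n6.idx = 15  [e.lab - 5]
14. n6.live = "zz"  ["zz"]
15. n9.depth = true  [terminal]
16. n10.depth = false  [terminal]
17. n8.depth = true  [true]
18. n8.idx = 22  [22]
19. n8.live = "zu"  ["zu"]
20. n11.idx = false  [C₁.depth == false]
21. n11.tag = "zzr"  [C₀.live ++ "r"]
22. n11.mk = 13  [D.val - 10]
23. n12.lab = false  [terminal]
24. n13.acc = 5  [terminal]
25. n11.pre = 11  [B.mk - 2]
26. n5.tag = -8  [C₁.idx - 30]
27. n1.pre = 27  [B.mk + 20]
28. n0.ok = true  [B.pre > 26]

11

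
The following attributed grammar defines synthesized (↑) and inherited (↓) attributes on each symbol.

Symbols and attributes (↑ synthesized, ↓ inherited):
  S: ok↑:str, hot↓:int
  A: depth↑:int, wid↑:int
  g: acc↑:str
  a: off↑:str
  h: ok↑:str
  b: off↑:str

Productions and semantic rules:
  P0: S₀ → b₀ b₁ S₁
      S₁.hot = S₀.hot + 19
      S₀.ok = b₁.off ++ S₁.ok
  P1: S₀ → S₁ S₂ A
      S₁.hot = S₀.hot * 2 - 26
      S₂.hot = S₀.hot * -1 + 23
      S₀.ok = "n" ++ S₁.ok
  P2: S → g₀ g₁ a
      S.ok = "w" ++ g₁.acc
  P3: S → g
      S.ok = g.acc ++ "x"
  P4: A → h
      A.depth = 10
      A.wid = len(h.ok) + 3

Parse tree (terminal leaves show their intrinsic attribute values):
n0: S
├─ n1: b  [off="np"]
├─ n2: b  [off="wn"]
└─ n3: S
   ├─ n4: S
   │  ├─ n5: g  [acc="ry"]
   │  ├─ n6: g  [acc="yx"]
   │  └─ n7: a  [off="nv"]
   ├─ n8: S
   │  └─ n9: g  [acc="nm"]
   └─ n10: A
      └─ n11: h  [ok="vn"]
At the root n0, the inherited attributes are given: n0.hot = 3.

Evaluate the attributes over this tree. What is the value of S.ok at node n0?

"wnnwyx"

1. n0.hot = 3  [given at root]
2. n1.off = "np"  [terminal]
3. n2.off = "wn"  [terminal]
4. n3.hot = 22  [S₀.hot + 19]
5. n4.hot = 18  [S₀.hot * 2 - 26]
6. n5.acc = "ry"  [terminal]
7. n6.acc = "yx"  [terminal]
8. n7.off = "nv"  [terminal]
9. n4.ok = "wyx"  ["w" ++ g₁.acc]
10. n8.hot = 1  [S₀.hot * -1 + 23]
11. n9.acc = "nm"  [terminal]
12. n8.ok = "nmx"  [g.acc ++ "x"]
13. n11.ok = "vn"  [terminal]
14. n10.depth = 10  [10]
15. n10.wid = 5  [len(h.ok) + 3]
16. n3.ok = "nwyx"  ["n" ++ S₁.ok]
17. n0.ok = "wnnwyx"  [b₁.off ++ S₁.ok]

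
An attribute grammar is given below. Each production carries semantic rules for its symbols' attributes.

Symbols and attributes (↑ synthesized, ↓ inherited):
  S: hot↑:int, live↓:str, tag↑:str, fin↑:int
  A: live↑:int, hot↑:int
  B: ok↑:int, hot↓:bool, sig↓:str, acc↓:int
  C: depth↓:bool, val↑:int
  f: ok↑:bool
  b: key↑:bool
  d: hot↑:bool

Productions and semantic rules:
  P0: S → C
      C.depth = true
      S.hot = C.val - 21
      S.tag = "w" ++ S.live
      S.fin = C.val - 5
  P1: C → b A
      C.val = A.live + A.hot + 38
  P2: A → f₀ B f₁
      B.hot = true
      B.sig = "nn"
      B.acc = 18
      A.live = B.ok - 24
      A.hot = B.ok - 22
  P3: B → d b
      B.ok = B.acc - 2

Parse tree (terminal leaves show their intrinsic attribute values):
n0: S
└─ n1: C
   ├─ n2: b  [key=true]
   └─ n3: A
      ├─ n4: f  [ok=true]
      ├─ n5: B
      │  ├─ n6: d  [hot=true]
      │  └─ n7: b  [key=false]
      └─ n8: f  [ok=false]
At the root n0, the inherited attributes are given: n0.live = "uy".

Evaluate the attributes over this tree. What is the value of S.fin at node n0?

19

1. n0.live = "uy"  [given at root]
2. n1.depth = true  [true]
3. n2.key = true  [terminal]
4. n4.ok = true  [terminal]
5. n5.hot = true  [true]
6. n5.sig = "nn"  ["nn"]
7. n5.acc = 18  [18]
8. n6.hot = true  [terminal]
9. n7.key = false  [terminal]
10. n5.ok = 16  [B.acc - 2]
11. n8.ok = false  [terminal]
12. n3.live = -8  [B.ok - 24]
13. n3.hot = -6  [B.ok - 22]
14. n1.val = 24  [A.live + A.hot + 38]
15. n0.hot = 3  [C.val - 21]
16. n0.tag = "wuy"  ["w" ++ S.live]
17. n0.fin = 19  [C.val - 5]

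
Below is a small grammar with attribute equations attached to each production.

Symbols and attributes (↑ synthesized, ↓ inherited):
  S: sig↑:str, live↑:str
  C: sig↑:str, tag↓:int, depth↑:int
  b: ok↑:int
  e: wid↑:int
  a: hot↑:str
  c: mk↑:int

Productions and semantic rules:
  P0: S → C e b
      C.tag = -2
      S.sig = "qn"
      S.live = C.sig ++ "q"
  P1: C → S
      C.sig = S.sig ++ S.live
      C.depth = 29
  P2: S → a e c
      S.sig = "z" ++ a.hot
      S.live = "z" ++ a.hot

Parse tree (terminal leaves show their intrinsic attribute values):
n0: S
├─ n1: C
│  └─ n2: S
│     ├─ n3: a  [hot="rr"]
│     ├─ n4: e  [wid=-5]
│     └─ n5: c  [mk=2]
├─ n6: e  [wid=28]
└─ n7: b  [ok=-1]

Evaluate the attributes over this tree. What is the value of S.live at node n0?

"zrrzrrq"

1. n1.tag = -2  [-2]
2. n3.hot = "rr"  [terminal]
3. n4.wid = -5  [terminal]
4. n5.mk = 2  [terminal]
5. n2.sig = "zrr"  ["z" ++ a.hot]
6. n2.live = "zrr"  ["z" ++ a.hot]
7. n1.sig = "zrrzrr"  [S.sig ++ S.live]
8. n1.depth = 29  [29]
9. n6.wid = 28  [terminal]
10. n7.ok = -1  [terminal]
11. n0.sig = "qn"  ["qn"]
12. n0.live = "zrrzrrq"  [C.sig ++ "q"]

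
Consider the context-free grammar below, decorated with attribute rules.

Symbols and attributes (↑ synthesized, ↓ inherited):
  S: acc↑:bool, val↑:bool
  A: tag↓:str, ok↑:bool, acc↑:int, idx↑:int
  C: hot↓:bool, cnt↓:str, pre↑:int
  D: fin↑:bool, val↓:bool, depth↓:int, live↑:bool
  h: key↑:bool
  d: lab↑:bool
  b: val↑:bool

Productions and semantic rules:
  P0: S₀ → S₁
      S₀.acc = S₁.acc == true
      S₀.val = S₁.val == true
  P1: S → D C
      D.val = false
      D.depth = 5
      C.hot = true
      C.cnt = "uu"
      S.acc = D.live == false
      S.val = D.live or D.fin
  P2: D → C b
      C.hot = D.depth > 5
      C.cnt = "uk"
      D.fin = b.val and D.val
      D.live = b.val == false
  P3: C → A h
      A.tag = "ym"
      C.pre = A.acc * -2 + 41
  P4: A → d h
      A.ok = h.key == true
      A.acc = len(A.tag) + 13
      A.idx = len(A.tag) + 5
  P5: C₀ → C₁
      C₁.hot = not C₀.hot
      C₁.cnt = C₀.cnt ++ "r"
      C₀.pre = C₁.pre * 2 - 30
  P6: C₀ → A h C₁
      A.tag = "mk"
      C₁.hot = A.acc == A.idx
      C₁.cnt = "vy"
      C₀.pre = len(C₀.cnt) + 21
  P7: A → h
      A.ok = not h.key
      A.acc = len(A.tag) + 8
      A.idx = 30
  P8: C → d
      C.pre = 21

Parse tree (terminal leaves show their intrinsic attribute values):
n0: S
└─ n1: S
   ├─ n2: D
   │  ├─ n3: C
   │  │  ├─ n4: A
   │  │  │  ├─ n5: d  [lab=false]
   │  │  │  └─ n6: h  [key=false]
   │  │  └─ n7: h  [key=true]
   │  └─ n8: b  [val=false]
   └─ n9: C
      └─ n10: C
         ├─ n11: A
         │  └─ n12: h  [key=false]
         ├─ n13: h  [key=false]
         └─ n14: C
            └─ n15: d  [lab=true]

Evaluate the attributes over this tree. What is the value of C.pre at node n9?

18

1. n2.val = false  [false]
2. n2.depth = 5  [5]
3. n3.hot = false  [D.depth > 5]
4. n3.cnt = "uk"  ["uk"]
5. n4.tag = "ym"  ["ym"]
6. n5.lab = false  [terminal]
7. n6.key = false  [terminal]
8. n4.ok = false  [h.key == true]
9. n4.acc = 15  [len(A.tag) + 13]
10. n4.idx = 7  [len(A.tag) + 5]
11. n7.key = true  [terminal]
12. n3.pre = 11  [A.acc * -2 + 41]
13. n8.val = false  [terminal]
14. n2.fin = false  [b.val and D.val]
15. n2.live = true  [b.val == false]
16. n9.hot = true  [true]
17. n9.cnt = "uu"  ["uu"]
18. n10.hot = false  [not C₀.hot]
19. n10.cnt = "uur"  [C₀.cnt ++ "r"]
20. n11.tag = "mk"  ["mk"]
21. n12.key = false  [terminal]
22. n11.ok = true  [not h.key]
23. n11.acc = 10  [len(A.tag) + 8]
24. n11.idx = 30  [30]
25. n13.key = false  [terminal]
26. n14.hot = false  [A.acc == A.idx]
27. n14.cnt = "vy"  ["vy"]
28. n15.lab = true  [terminal]
29. n14.pre = 21  [21]
30. n10.pre = 24  [len(C₀.cnt) + 21]
31. n9.pre = 18  [C₁.pre * 2 - 30]
32. n1.acc = false  [D.live == false]
33. n1.val = true  [D.live or D.fin]
34. n0.acc = false  [S₁.acc == true]
35. n0.val = true  [S₁.val == true]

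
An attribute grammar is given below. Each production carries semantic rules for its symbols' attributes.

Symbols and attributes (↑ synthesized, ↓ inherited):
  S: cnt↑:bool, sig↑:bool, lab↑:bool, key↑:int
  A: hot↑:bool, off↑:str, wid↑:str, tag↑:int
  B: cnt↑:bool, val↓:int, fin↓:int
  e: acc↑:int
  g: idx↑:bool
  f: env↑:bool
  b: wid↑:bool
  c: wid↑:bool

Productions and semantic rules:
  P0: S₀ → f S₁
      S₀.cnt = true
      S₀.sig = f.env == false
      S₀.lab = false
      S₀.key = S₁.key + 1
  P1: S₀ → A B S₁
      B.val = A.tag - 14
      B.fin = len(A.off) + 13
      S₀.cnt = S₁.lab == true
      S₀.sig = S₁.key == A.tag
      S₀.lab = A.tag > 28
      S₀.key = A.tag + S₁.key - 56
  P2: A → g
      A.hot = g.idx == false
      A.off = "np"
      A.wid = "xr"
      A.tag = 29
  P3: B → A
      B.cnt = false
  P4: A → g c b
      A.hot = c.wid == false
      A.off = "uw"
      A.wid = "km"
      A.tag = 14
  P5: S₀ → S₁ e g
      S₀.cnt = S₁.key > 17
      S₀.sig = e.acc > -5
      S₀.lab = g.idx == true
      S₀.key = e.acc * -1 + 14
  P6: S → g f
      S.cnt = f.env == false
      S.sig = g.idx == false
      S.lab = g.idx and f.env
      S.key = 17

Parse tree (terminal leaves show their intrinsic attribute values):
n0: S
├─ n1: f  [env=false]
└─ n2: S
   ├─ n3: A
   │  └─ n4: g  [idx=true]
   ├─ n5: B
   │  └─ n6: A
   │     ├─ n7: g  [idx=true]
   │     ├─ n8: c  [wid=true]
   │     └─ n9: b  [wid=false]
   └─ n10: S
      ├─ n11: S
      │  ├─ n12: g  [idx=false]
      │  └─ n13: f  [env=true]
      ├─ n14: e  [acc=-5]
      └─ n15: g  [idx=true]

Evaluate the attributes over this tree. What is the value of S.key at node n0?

1. n1.env = false  [terminal]
2. n4.idx = true  [terminal]
3. n3.hot = false  [g.idx == false]
4. n3.off = "np"  ["np"]
5. n3.wid = "xr"  ["xr"]
6. n3.tag = 29  [29]
7. n5.val = 15  [A.tag - 14]
8. n5.fin = 15  [len(A.off) + 13]
9. n7.idx = true  [terminal]
10. n8.wid = true  [terminal]
11. n9.wid = false  [terminal]
12. n6.hot = false  [c.wid == false]
13. n6.off = "uw"  ["uw"]
14. n6.wid = "km"  ["km"]
15. n6.tag = 14  [14]
16. n5.cnt = false  [false]
17. n12.idx = false  [terminal]
18. n13.env = true  [terminal]
19. n11.cnt = false  [f.env == false]
20. n11.sig = true  [g.idx == false]
21. n11.lab = false  [g.idx and f.env]
22. n11.key = 17  [17]
23. n14.acc = -5  [terminal]
24. n15.idx = true  [terminal]
25. n10.cnt = false  [S₁.key > 17]
26. n10.sig = false  [e.acc > -5]
27. n10.lab = true  [g.idx == true]
28. n10.key = 19  [e.acc * -1 + 14]
29. n2.cnt = true  [S₁.lab == true]
30. n2.sig = false  [S₁.key == A.tag]
31. n2.lab = true  [A.tag > 28]
32. n2.key = -8  [A.tag + S₁.key - 56]
33. n0.cnt = true  [true]
34. n0.sig = true  [f.env == false]
35. n0.lab = false  [false]
36. n0.key = -7  [S₁.key + 1]

-7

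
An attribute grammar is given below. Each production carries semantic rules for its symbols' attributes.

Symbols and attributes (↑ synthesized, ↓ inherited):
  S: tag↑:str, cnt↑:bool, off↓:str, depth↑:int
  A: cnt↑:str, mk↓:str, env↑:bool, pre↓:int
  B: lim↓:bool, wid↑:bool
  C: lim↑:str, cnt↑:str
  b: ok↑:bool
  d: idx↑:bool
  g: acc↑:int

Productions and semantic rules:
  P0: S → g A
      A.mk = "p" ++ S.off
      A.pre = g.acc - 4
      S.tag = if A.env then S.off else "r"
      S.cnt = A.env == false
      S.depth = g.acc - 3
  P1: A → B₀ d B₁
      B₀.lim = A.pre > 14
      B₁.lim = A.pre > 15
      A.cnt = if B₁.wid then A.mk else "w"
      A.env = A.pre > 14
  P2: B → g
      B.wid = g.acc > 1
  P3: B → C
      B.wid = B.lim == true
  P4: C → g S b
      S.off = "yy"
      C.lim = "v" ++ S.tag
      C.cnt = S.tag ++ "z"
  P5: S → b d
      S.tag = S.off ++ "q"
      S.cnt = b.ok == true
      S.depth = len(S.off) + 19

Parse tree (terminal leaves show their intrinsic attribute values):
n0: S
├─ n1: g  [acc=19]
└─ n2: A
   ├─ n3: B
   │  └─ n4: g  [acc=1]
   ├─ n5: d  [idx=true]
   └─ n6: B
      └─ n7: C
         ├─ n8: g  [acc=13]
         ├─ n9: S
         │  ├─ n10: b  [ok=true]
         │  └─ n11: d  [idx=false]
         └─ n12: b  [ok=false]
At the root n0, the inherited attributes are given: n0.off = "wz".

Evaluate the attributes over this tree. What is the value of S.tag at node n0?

1. n0.off = "wz"  [given at root]
2. n1.acc = 19  [terminal]
3. n2.mk = "pwz"  ["p" ++ S.off]
4. n2.pre = 15  [g.acc - 4]
5. n3.lim = true  [A.pre > 14]
6. n4.acc = 1  [terminal]
7. n3.wid = false  [g.acc > 1]
8. n5.idx = true  [terminal]
9. n6.lim = false  [A.pre > 15]
10. n8.acc = 13  [terminal]
11. n9.off = "yy"  ["yy"]
12. n10.ok = true  [terminal]
13. n11.idx = false  [terminal]
14. n9.tag = "yyq"  [S.off ++ "q"]
15. n9.cnt = true  [b.ok == true]
16. n9.depth = 21  [len(S.off) + 19]
17. n12.ok = false  [terminal]
18. n7.lim = "vyyq"  ["v" ++ S.tag]
19. n7.cnt = "yyqz"  [S.tag ++ "z"]
20. n6.wid = false  [B.lim == true]
21. n2.cnt = "w"  [if B₁.wid then A.mk else "w"]
22. n2.env = true  [A.pre > 14]
23. n0.tag = "wz"  [if A.env then S.off else "r"]
24. n0.cnt = false  [A.env == false]
25. n0.depth = 16  [g.acc - 3]

"wz"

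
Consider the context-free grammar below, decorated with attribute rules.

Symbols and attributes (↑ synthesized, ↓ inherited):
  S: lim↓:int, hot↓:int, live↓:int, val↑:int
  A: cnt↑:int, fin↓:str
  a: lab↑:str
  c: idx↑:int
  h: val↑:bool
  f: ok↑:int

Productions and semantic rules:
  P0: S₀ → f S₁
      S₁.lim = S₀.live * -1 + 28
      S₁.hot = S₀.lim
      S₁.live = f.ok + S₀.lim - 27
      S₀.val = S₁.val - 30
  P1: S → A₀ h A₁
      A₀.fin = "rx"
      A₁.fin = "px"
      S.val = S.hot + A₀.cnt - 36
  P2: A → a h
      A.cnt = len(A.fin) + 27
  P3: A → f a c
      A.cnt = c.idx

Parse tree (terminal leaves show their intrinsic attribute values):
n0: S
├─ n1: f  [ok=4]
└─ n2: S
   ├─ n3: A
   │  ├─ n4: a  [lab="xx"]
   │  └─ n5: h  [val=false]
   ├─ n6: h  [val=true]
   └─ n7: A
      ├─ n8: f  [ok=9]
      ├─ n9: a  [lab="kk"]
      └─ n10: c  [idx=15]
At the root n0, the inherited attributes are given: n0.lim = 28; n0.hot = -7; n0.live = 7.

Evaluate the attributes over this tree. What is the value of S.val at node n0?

-9

1. n0.lim = 28  [given at root]
2. n0.hot = -7  [given at root]
3. n0.live = 7  [given at root]
4. n1.ok = 4  [terminal]
5. n2.lim = 21  [S₀.live * -1 + 28]
6. n2.hot = 28  [S₀.lim]
7. n2.live = 5  [f.ok + S₀.lim - 27]
8. n3.fin = "rx"  ["rx"]
9. n4.lab = "xx"  [terminal]
10. n5.val = false  [terminal]
11. n3.cnt = 29  [len(A.fin) + 27]
12. n6.val = true  [terminal]
13. n7.fin = "px"  ["px"]
14. n8.ok = 9  [terminal]
15. n9.lab = "kk"  [terminal]
16. n10.idx = 15  [terminal]
17. n7.cnt = 15  [c.idx]
18. n2.val = 21  [S.hot + A₀.cnt - 36]
19. n0.val = -9  [S₁.val - 30]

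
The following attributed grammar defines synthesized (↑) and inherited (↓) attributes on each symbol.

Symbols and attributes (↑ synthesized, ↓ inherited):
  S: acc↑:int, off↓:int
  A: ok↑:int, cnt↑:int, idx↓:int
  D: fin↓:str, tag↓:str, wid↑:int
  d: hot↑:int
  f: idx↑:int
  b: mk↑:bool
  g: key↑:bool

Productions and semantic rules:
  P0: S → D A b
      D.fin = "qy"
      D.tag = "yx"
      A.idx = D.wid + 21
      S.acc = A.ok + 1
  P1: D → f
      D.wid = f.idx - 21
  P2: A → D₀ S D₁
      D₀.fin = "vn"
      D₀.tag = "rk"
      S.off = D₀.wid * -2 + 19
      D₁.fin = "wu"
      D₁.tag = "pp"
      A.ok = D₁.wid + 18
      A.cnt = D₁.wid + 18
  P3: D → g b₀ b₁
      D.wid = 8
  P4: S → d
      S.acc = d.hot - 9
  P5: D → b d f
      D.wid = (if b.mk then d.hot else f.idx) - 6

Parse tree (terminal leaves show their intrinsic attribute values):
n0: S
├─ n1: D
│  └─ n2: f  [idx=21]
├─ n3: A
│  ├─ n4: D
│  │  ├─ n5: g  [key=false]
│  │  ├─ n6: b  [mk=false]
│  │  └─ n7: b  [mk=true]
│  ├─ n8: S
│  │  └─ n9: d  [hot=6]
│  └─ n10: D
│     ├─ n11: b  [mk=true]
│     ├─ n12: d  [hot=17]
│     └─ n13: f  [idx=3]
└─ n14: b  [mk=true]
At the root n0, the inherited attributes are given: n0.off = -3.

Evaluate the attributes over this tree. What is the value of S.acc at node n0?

30

1. n0.off = -3  [given at root]
2. n1.fin = "qy"  ["qy"]
3. n1.tag = "yx"  ["yx"]
4. n2.idx = 21  [terminal]
5. n1.wid = 0  [f.idx - 21]
6. n3.idx = 21  [D.wid + 21]
7. n4.fin = "vn"  ["vn"]
8. n4.tag = "rk"  ["rk"]
9. n5.key = false  [terminal]
10. n6.mk = false  [terminal]
11. n7.mk = true  [terminal]
12. n4.wid = 8  [8]
13. n8.off = 3  [D₀.wid * -2 + 19]
14. n9.hot = 6  [terminal]
15. n8.acc = -3  [d.hot - 9]
16. n10.fin = "wu"  ["wu"]
17. n10.tag = "pp"  ["pp"]
18. n11.mk = true  [terminal]
19. n12.hot = 17  [terminal]
20. n13.idx = 3  [terminal]
21. n10.wid = 11  [(if b.mk then d.hot else f.idx) - 6]
22. n3.ok = 29  [D₁.wid + 18]
23. n3.cnt = 29  [D₁.wid + 18]
24. n14.mk = true  [terminal]
25. n0.acc = 30  [A.ok + 1]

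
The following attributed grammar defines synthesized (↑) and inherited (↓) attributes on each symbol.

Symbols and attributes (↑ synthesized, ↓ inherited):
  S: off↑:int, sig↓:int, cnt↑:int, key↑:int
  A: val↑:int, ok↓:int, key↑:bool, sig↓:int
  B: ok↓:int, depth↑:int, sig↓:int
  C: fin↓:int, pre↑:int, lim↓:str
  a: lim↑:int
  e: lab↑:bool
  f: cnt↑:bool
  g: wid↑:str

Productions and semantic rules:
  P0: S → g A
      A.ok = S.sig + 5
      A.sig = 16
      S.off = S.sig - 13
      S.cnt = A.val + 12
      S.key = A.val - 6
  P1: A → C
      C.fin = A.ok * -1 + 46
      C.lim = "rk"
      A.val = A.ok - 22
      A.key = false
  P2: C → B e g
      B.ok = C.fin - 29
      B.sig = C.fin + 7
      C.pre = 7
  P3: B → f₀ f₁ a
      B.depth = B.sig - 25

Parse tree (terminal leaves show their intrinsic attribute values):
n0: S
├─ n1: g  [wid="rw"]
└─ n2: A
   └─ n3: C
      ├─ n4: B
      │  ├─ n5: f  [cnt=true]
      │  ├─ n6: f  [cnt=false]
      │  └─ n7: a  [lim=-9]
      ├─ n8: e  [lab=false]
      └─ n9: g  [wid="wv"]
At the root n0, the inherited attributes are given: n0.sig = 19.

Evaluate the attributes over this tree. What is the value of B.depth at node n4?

1. n0.sig = 19  [given at root]
2. n1.wid = "rw"  [terminal]
3. n2.ok = 24  [S.sig + 5]
4. n2.sig = 16  [16]
5. n3.fin = 22  [A.ok * -1 + 46]
6. n3.lim = "rk"  ["rk"]
7. n4.ok = -7  [C.fin - 29]
8. n4.sig = 29  [C.fin + 7]
9. n5.cnt = true  [terminal]
10. n6.cnt = false  [terminal]
11. n7.lim = -9  [terminal]
12. n4.depth = 4  [B.sig - 25]
13. n8.lab = false  [terminal]
14. n9.wid = "wv"  [terminal]
15. n3.pre = 7  [7]
16. n2.val = 2  [A.ok - 22]
17. n2.key = false  [false]
18. n0.off = 6  [S.sig - 13]
19. n0.cnt = 14  [A.val + 12]
20. n0.key = -4  [A.val - 6]

4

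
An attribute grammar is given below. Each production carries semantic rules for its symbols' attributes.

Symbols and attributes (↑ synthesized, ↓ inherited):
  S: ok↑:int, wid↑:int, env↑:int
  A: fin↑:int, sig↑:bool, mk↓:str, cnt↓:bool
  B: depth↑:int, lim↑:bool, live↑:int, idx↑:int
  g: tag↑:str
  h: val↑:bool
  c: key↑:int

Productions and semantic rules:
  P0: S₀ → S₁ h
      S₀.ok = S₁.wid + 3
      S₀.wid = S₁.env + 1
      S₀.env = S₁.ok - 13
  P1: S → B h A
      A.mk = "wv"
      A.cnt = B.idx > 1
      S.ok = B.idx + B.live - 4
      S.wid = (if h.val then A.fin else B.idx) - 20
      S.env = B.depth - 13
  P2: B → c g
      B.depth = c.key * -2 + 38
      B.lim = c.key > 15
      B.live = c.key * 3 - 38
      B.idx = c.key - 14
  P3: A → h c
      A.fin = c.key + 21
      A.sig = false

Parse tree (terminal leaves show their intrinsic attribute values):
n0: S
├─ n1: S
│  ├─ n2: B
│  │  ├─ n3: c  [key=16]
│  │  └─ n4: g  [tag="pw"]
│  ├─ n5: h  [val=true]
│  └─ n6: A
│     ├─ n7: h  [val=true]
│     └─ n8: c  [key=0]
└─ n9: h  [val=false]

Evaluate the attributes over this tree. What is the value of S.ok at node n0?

4

1. n3.key = 16  [terminal]
2. n4.tag = "pw"  [terminal]
3. n2.depth = 6  [c.key * -2 + 38]
4. n2.lim = true  [c.key > 15]
5. n2.live = 10  [c.key * 3 - 38]
6. n2.idx = 2  [c.key - 14]
7. n5.val = true  [terminal]
8. n6.mk = "wv"  ["wv"]
9. n6.cnt = true  [B.idx > 1]
10. n7.val = true  [terminal]
11. n8.key = 0  [terminal]
12. n6.fin = 21  [c.key + 21]
13. n6.sig = false  [false]
14. n1.ok = 8  [B.idx + B.live - 4]
15. n1.wid = 1  [(if h.val then A.fin else B.idx) - 20]
16. n1.env = -7  [B.depth - 13]
17. n9.val = false  [terminal]
18. n0.ok = 4  [S₁.wid + 3]
19. n0.wid = -6  [S₁.env + 1]
20. n0.env = -5  [S₁.ok - 13]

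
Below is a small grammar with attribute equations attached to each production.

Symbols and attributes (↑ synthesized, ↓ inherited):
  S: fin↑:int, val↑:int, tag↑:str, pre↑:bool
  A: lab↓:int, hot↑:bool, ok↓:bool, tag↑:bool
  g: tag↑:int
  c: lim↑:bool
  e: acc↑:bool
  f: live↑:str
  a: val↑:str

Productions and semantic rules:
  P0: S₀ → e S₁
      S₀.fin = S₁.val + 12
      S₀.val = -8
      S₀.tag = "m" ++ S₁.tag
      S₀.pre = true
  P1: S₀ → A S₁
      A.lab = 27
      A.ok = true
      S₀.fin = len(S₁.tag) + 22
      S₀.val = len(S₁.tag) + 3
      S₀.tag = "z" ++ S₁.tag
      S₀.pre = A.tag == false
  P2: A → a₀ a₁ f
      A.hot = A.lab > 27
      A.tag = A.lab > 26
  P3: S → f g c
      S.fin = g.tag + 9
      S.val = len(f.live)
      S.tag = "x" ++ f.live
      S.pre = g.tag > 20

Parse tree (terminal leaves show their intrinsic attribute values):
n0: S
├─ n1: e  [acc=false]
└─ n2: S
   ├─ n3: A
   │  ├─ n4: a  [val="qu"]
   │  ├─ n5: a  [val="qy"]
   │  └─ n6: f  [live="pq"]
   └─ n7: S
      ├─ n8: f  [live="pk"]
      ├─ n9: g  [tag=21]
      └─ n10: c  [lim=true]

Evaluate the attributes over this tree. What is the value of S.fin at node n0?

1. n1.acc = false  [terminal]
2. n3.lab = 27  [27]
3. n3.ok = true  [true]
4. n4.val = "qu"  [terminal]
5. n5.val = "qy"  [terminal]
6. n6.live = "pq"  [terminal]
7. n3.hot = false  [A.lab > 27]
8. n3.tag = true  [A.lab > 26]
9. n8.live = "pk"  [terminal]
10. n9.tag = 21  [terminal]
11. n10.lim = true  [terminal]
12. n7.fin = 30  [g.tag + 9]
13. n7.val = 2  [len(f.live)]
14. n7.tag = "xpk"  ["x" ++ f.live]
15. n7.pre = true  [g.tag > 20]
16. n2.fin = 25  [len(S₁.tag) + 22]
17. n2.val = 6  [len(S₁.tag) + 3]
18. n2.tag = "zxpk"  ["z" ++ S₁.tag]
19. n2.pre = false  [A.tag == false]
20. n0.fin = 18  [S₁.val + 12]
21. n0.val = -8  [-8]
22. n0.tag = "mzxpk"  ["m" ++ S₁.tag]
23. n0.pre = true  [true]

18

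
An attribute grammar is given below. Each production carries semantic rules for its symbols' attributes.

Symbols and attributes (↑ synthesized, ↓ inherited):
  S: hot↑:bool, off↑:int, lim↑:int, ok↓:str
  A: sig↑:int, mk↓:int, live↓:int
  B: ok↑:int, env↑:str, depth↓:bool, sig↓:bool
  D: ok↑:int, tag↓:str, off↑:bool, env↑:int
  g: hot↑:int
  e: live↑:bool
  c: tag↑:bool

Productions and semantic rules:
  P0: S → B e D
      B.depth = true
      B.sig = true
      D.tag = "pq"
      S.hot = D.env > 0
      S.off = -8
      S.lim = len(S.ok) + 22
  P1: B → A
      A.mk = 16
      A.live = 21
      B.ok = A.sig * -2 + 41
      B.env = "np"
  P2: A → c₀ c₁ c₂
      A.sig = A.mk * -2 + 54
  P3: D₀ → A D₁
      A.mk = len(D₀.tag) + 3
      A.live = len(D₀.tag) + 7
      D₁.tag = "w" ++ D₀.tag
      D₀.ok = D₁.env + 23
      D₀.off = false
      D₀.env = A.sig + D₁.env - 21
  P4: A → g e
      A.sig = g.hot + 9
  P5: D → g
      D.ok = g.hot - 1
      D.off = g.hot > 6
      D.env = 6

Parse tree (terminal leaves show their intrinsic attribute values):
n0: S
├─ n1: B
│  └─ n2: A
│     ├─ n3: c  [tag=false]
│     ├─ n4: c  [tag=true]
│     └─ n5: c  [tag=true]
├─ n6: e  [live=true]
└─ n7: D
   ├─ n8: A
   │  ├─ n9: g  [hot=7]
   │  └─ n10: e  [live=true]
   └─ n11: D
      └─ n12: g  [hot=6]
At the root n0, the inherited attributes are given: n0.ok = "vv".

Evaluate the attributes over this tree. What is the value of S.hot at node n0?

1. n0.ok = "vv"  [given at root]
2. n1.depth = true  [true]
3. n1.sig = true  [true]
4. n2.mk = 16  [16]
5. n2.live = 21  [21]
6. n3.tag = false  [terminal]
7. n4.tag = true  [terminal]
8. n5.tag = true  [terminal]
9. n2.sig = 22  [A.mk * -2 + 54]
10. n1.ok = -3  [A.sig * -2 + 41]
11. n1.env = "np"  ["np"]
12. n6.live = true  [terminal]
13. n7.tag = "pq"  ["pq"]
14. n8.mk = 5  [len(D₀.tag) + 3]
15. n8.live = 9  [len(D₀.tag) + 7]
16. n9.hot = 7  [terminal]
17. n10.live = true  [terminal]
18. n8.sig = 16  [g.hot + 9]
19. n11.tag = "wpq"  ["w" ++ D₀.tag]
20. n12.hot = 6  [terminal]
21. n11.ok = 5  [g.hot - 1]
22. n11.off = false  [g.hot > 6]
23. n11.env = 6  [6]
24. n7.ok = 29  [D₁.env + 23]
25. n7.off = false  [false]
26. n7.env = 1  [A.sig + D₁.env - 21]
27. n0.hot = true  [D.env > 0]
28. n0.off = -8  [-8]
29. n0.lim = 24  [len(S.ok) + 22]

true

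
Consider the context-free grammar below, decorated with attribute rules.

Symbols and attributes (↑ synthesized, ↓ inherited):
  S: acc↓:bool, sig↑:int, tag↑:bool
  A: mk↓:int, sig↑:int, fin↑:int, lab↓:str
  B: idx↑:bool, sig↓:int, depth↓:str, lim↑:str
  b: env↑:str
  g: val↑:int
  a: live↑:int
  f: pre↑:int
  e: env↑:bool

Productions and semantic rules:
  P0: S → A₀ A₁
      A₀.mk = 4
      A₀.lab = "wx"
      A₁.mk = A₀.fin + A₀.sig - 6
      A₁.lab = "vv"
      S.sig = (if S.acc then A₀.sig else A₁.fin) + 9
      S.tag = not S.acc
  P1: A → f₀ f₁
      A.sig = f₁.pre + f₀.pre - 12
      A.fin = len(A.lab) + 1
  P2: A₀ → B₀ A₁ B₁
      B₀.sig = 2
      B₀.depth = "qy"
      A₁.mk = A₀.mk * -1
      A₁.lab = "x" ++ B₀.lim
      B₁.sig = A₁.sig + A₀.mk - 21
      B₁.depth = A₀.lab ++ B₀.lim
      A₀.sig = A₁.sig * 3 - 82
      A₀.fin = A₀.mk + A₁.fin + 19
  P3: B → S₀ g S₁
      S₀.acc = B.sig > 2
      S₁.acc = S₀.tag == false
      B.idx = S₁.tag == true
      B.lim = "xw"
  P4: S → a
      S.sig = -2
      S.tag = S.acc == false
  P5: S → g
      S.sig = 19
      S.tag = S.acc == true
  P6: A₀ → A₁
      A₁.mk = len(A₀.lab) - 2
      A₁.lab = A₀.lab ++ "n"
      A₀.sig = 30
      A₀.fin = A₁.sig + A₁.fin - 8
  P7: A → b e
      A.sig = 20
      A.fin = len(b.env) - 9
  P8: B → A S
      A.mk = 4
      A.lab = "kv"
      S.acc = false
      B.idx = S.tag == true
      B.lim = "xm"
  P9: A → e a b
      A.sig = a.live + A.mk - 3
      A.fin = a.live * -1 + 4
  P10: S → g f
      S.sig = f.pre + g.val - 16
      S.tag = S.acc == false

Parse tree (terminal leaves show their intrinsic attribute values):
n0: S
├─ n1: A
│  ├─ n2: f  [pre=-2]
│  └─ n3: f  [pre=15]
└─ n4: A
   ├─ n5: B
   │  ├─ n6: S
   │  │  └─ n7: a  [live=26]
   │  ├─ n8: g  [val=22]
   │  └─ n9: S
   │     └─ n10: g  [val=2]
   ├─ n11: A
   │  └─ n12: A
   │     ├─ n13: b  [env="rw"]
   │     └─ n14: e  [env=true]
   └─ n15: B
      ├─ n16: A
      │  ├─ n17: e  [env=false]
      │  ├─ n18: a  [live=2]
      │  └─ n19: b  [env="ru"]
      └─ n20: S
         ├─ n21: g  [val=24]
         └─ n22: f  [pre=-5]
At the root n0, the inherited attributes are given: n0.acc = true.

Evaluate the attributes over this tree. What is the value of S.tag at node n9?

false

1. n0.acc = true  [given at root]
2. n1.mk = 4  [4]
3. n1.lab = "wx"  ["wx"]
4. n2.pre = -2  [terminal]
5. n3.pre = 15  [terminal]
6. n1.sig = 1  [f₁.pre + f₀.pre - 12]
7. n1.fin = 3  [len(A.lab) + 1]
8. n4.mk = -2  [A₀.fin + A₀.sig - 6]
9. n4.lab = "vv"  ["vv"]
10. n5.sig = 2  [2]
11. n5.depth = "qy"  ["qy"]
12. n6.acc = false  [B.sig > 2]
13. n7.live = 26  [terminal]
14. n6.sig = -2  [-2]
15. n6.tag = true  [S.acc == false]
16. n8.val = 22  [terminal]
17. n9.acc = false  [S₀.tag == false]
18. n10.val = 2  [terminal]
19. n9.sig = 19  [19]
20. n9.tag = false  [S.acc == true]
21. n5.idx = false  [S₁.tag == true]
22. n5.lim = "xw"  ["xw"]
23. n11.mk = 2  [A₀.mk * -1]
24. n11.lab = "xxw"  ["x" ++ B₀.lim]
25. n12.mk = 1  [len(A₀.lab) - 2]
26. n12.lab = "xxwn"  [A₀.lab ++ "n"]
27. n13.env = "rw"  [terminal]
28. n14.env = true  [terminal]
29. n12.sig = 20  [20]
30. n12.fin = -7  [len(b.env) - 9]
31. n11.sig = 30  [30]
32. n11.fin = 5  [A₁.sig + A₁.fin - 8]
33. n15.sig = 7  [A₁.sig + A₀.mk - 21]
34. n15.depth = "vvxw"  [A₀.lab ++ B₀.lim]
35. n16.mk = 4  [4]
36. n16.lab = "kv"  ["kv"]
37. n17.env = false  [terminal]
38. n18.live = 2  [terminal]
39. n19.env = "ru"  [terminal]
40. n16.sig = 3  [a.live + A.mk - 3]
41. n16.fin = 2  [a.live * -1 + 4]
42. n20.acc = false  [false]
43. n21.val = 24  [terminal]
44. n22.pre = -5  [terminal]
45. n20.sig = 3  [f.pre + g.val - 16]
46. n20.tag = true  [S.acc == false]
47. n15.idx = true  [S.tag == true]
48. n15.lim = "xm"  ["xm"]
49. n4.sig = 8  [A₁.sig * 3 - 82]
50. n4.fin = 22  [A₀.mk + A₁.fin + 19]
51. n0.sig = 10  [(if S.acc then A₀.sig else A₁.fin) + 9]
52. n0.tag = false  [not S.acc]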